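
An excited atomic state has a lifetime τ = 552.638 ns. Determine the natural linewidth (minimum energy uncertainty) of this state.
595.518 peV

Using the energy-time uncertainty principle:
ΔEΔt ≥ ℏ/2

The lifetime τ represents the time uncertainty Δt.
The natural linewidth (minimum energy uncertainty) is:

ΔE = ℏ/(2τ)
ΔE = (1.055e-34 J·s) / (2 × 5.526e-07 s)
ΔE = 9.541e-29 J = 595.518 peV

This natural linewidth limits the precision of spectroscopic measurements.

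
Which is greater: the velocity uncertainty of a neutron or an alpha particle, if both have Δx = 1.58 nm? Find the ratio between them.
The neutron has the larger minimum velocity uncertainty, by a ratio of 4.0.

For both particles, Δp_min = ℏ/(2Δx) = 3.337e-26 kg·m/s (same for both).

The velocity uncertainty is Δv = Δp/m:
- neutron: Δv = 3.337e-26 / 1.675e-27 = 1.992e+01 m/s = 19.925 m/s
- alpha particle: Δv = 3.337e-26 / 6.645e-27 = 5.022e+00 m/s = 5.022 m/s

Ratio: 1.992e+01 / 5.022e+00 = 4.0

The lighter particle has larger velocity uncertainty because Δv ∝ 1/m.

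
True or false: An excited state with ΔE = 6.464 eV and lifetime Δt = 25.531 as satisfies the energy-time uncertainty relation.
No, it violates the uncertainty relation.

Calculate the product ΔEΔt:
ΔE = 6.464 eV = 1.036e-18 J
ΔEΔt = (1.036e-18 J) × (2.553e-17 s)
ΔEΔt = 2.644e-35 J·s

Compare to the minimum allowed value ℏ/2:
ℏ/2 = 5.273e-35 J·s

Since ΔEΔt = 2.644e-35 J·s < 5.273e-35 J·s = ℏ/2,
this violates the uncertainty relation.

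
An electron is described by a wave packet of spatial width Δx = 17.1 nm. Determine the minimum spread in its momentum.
3.084 × 10^-27 kg·m/s

For a wave packet, the spatial width Δx and momentum spread Δp are related by the uncertainty principle:
ΔxΔp ≥ ℏ/2

The minimum momentum spread is:
Δp_min = ℏ/(2Δx)
Δp_min = (1.055e-34 J·s) / (2 × 1.710e-08 m)
Δp_min = 3.084e-27 kg·m/s

A wave packet cannot have both a well-defined position and well-defined momentum.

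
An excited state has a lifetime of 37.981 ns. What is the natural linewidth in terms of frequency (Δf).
2.095 MHz

Using the energy-time uncertainty principle and E = hf:
ΔEΔt ≥ ℏ/2
hΔf·Δt ≥ ℏ/2

The minimum frequency uncertainty is:
Δf = ℏ/(2hτ) = 1/(4πτ)
Δf = 1/(4π × 3.798e-08 s)
Δf = 2.095e+06 Hz = 2.095 MHz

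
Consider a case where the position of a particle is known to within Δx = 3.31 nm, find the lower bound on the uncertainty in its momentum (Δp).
1.593 × 10^-26 kg·m/s

Using the Heisenberg uncertainty principle:
ΔxΔp ≥ ℏ/2

The minimum uncertainty in momentum is:
Δp_min = ℏ/(2Δx)
Δp_min = (1.055e-34 J·s) / (2 × 3.310e-09 m)
Δp_min = 1.593e-26 kg·m/s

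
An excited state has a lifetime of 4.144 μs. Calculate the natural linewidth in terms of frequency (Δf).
19.203 kHz

Using the energy-time uncertainty principle and E = hf:
ΔEΔt ≥ ℏ/2
hΔf·Δt ≥ ℏ/2

The minimum frequency uncertainty is:
Δf = ℏ/(2hτ) = 1/(4πτ)
Δf = 1/(4π × 4.144e-06 s)
Δf = 1.920e+04 Hz = 19.203 kHz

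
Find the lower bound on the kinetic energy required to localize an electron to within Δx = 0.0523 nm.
3.482 eV

Localizing a particle requires giving it sufficient momentum uncertainty:

1. From uncertainty principle: Δp ≥ ℏ/(2Δx)
   Δp_min = (1.055e-34 J·s) / (2 × 5.230e-11 m)
   Δp_min = 1.008e-24 kg·m/s

2. This momentum uncertainty corresponds to kinetic energy:
   KE ≈ (Δp)²/(2m) = (1.008e-24)²/(2 × 9.109e-31 kg)
   KE = 5.579e-19 J = 3.482 eV

Tighter localization requires more energy.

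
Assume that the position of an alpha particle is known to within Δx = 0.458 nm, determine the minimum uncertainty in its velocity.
17.326 m/s

Using the Heisenberg uncertainty principle and Δp = mΔv:
ΔxΔp ≥ ℏ/2
Δx(mΔv) ≥ ℏ/2

The minimum uncertainty in velocity is:
Δv_min = ℏ/(2mΔx)
Δv_min = (1.055e-34 J·s) / (2 × 6.645e-27 kg × 4.580e-10 m)
Δv_min = 1.733e+01 m/s = 17.326 m/s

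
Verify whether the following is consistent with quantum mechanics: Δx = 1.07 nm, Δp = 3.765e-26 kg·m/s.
No, it violates the uncertainty principle (impossible measurement).

Calculate the product ΔxΔp:
ΔxΔp = (1.070e-09 m) × (3.765e-26 kg·m/s)
ΔxΔp = 4.029e-35 J·s

Compare to the minimum allowed value ℏ/2:
ℏ/2 = 5.273e-35 J·s

Since ΔxΔp = 4.029e-35 J·s < 5.273e-35 J·s = ℏ/2,
the measurement violates the uncertainty principle.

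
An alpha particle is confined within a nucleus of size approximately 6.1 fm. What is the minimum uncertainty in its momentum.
8.644 × 10^-21 kg·m/s

Using the Heisenberg uncertainty principle:
ΔxΔp ≥ ℏ/2

With Δx ≈ L = 6.100e-15 m (the confinement size):
Δp_min = ℏ/(2Δx)
Δp_min = (1.055e-34 J·s) / (2 × 6.100e-15 m)
Δp_min = 8.644e-21 kg·m/s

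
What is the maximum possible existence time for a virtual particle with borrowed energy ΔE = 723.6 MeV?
4.548 × 10^-25 s

Using the energy-time uncertainty principle:
ΔEΔt ≥ ℏ/2

For a virtual particle borrowing energy ΔE, the maximum lifetime is:
Δt_max = ℏ/(2ΔE)

Converting energy:
ΔE = 723.6 MeV = 1.159e-10 J

Δt_max = (1.055e-34 J·s) / (2 × 1.159e-10 J)
Δt_max = 4.548e-25 s = 4.548 × 10^-25 s

Virtual particles with higher borrowed energy exist for shorter times.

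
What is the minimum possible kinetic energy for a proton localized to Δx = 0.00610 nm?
139.410 meV

Localizing a particle requires giving it sufficient momentum uncertainty:

1. From uncertainty principle: Δp ≥ ℏ/(2Δx)
   Δp_min = (1.055e-34 J·s) / (2 × 6.100e-12 m)
   Δp_min = 8.644e-24 kg·m/s

2. This momentum uncertainty corresponds to kinetic energy:
   KE ≈ (Δp)²/(2m) = (8.644e-24)²/(2 × 1.673e-27 kg)
   KE = 2.234e-20 J = 139.410 meV

Tighter localization requires more energy.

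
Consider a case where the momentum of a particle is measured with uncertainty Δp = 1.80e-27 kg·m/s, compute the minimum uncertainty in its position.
29.294 nm

Using the Heisenberg uncertainty principle:
ΔxΔp ≥ ℏ/2

The minimum uncertainty in position is:
Δx_min = ℏ/(2Δp)
Δx_min = (1.055e-34 J·s) / (2 × 1.800e-27 kg·m/s)
Δx_min = 2.929e-08 m = 29.294 nm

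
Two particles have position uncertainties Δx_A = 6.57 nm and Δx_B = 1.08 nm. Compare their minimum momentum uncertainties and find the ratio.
Particle B has the larger minimum momentum uncertainty, by a factor of 6.08.

For each particle, the minimum momentum uncertainty is Δp_min = ℏ/(2Δx):

Particle A: Δp_A = ℏ/(2×6.570e-09 m) = 8.026e-27 kg·m/s
Particle B: Δp_B = ℏ/(2×1.080e-09 m) = 4.882e-26 kg·m/s

Ratio: Δp_B/Δp_A = 6.08

Since Δp_min ∝ 1/Δx, the particle with smaller position uncertainty (B) has larger momentum uncertainty.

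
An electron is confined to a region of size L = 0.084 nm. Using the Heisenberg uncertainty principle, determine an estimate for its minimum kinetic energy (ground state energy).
1.350 eV

Using the uncertainty principle to estimate ground state energy:

1. The position uncertainty is approximately the confinement size:
   Δx ≈ L = 8.400e-11 m

2. From ΔxΔp ≥ ℏ/2, the minimum momentum uncertainty is:
   Δp ≈ ℏ/(2L) = 6.277e-25 kg·m/s

3. The kinetic energy is approximately:
   KE ≈ (Δp)²/(2m) = (6.277e-25)²/(2 × 9.109e-31 kg)
   KE ≈ 2.163e-19 J = 1.350 eV

This is an order-of-magnitude estimate of the ground state energy.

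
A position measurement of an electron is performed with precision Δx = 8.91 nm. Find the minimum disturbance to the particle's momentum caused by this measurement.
5.918 × 10^-27 kg·m/s

The uncertainty principle implies that measuring position disturbs momentum:
ΔxΔp ≥ ℏ/2

When we measure position with precision Δx, we necessarily introduce a momentum uncertainty:
Δp ≥ ℏ/(2Δx)
Δp_min = (1.055e-34 J·s) / (2 × 8.910e-09 m)
Δp_min = 5.918e-27 kg·m/s

The more precisely we measure position, the greater the momentum disturbance.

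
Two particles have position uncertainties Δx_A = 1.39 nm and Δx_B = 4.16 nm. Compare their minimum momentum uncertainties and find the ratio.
Particle A has the larger minimum momentum uncertainty, by a factor of 2.99.

For each particle, the minimum momentum uncertainty is Δp_min = ℏ/(2Δx):

Particle A: Δp_A = ℏ/(2×1.390e-09 m) = 3.793e-26 kg·m/s
Particle B: Δp_B = ℏ/(2×4.160e-09 m) = 1.268e-26 kg·m/s

Ratio: Δp_A/Δp_B = 2.99

Since Δp_min ∝ 1/Δx, the particle with smaller position uncertainty (A) has larger momentum uncertainty.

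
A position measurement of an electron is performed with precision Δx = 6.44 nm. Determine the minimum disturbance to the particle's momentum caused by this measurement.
8.188 × 10^-27 kg·m/s

The uncertainty principle implies that measuring position disturbs momentum:
ΔxΔp ≥ ℏ/2

When we measure position with precision Δx, we necessarily introduce a momentum uncertainty:
Δp ≥ ℏ/(2Δx)
Δp_min = (1.055e-34 J·s) / (2 × 6.440e-09 m)
Δp_min = 8.188e-27 kg·m/s

The more precisely we measure position, the greater the momentum disturbance.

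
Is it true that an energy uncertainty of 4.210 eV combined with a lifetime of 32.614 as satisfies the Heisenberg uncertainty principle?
No, it violates the uncertainty relation.

Calculate the product ΔEΔt:
ΔE = 4.210 eV = 6.745e-19 J
ΔEΔt = (6.745e-19 J) × (3.261e-17 s)
ΔEΔt = 2.200e-35 J·s

Compare to the minimum allowed value ℏ/2:
ℏ/2 = 5.273e-35 J·s

Since ΔEΔt = 2.200e-35 J·s < 5.273e-35 J·s = ℏ/2,
this violates the uncertainty relation.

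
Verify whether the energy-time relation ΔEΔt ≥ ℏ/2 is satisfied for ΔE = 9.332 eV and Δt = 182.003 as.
Yes, it satisfies the uncertainty relation.

Calculate the product ΔEΔt:
ΔE = 9.332 eV = 1.495e-18 J
ΔEΔt = (1.495e-18 J) × (1.820e-16 s)
ΔEΔt = 2.721e-34 J·s

Compare to the minimum allowed value ℏ/2:
ℏ/2 = 5.273e-35 J·s

Since ΔEΔt = 2.721e-34 J·s ≥ 5.273e-35 J·s = ℏ/2,
this satisfies the uncertainty relation.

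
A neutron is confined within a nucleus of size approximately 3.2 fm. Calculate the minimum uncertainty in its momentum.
1.648 × 10^-20 kg·m/s

Using the Heisenberg uncertainty principle:
ΔxΔp ≥ ℏ/2

With Δx ≈ L = 3.200e-15 m (the confinement size):
Δp_min = ℏ/(2Δx)
Δp_min = (1.055e-34 J·s) / (2 × 3.200e-15 m)
Δp_min = 1.648e-20 kg·m/s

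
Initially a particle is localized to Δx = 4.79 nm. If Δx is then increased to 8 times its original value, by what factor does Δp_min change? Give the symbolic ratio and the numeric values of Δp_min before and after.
Original Δp_min = 1.101 × 10^-26 kg·m/s; new Δp'_min = 1.376 × 10^-27 kg·m/s; ratio Δp'_min/Δp_min = 1/8.

From the uncertainty principle ΔxΔp ≥ ℏ/2, the minimum momentum uncertainty is Δp_min = ℏ/(2Δx).

Original (Δx = 4.79 nm = 4.790e-09 m):
Δp_min = (1.055e-34 J·s)/(2 × 4.790e-09 m) = 1.101e-26 kg·m/s

When Δx → 8Δx:
Δp'_min = ℏ/(2 × 8Δx) = (1/8) × ℏ/(2Δx) = (1/8) × Δp_min
Δp'_min = 1/8 × 1.101e-26 kg·m/s = 1.376e-27 kg·m/s

Since Δp_min ∝ 1/Δx, when Δx is increased to 8 times its original value, Δp_min decreases to 1/8 of its original value.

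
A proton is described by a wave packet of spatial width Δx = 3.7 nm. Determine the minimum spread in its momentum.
1.425 × 10^-26 kg·m/s

For a wave packet, the spatial width Δx and momentum spread Δp are related by the uncertainty principle:
ΔxΔp ≥ ℏ/2

The minimum momentum spread is:
Δp_min = ℏ/(2Δx)
Δp_min = (1.055e-34 J·s) / (2 × 3.700e-09 m)
Δp_min = 1.425e-26 kg·m/s

A wave packet cannot have both a well-defined position and well-defined momentum.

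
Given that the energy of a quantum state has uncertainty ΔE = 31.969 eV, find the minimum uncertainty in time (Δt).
10.295 as

Using the energy-time uncertainty principle:
ΔEΔt ≥ ℏ/2

The minimum uncertainty in time is:
Δt_min = ℏ/(2ΔE)
Δt_min = (1.055e-34 J·s) / (2 × 5.122e-18 J)
Δt_min = 1.029e-17 s = 10.295 as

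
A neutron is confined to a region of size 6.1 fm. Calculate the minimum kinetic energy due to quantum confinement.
139.218 keV

Using the uncertainty principle:

1. Position uncertainty: Δx ≈ 6.100e-15 m
2. Minimum momentum uncertainty: Δp = ℏ/(2Δx) = 8.644e-21 kg·m/s
3. Minimum kinetic energy:
   KE = (Δp)²/(2m) = (8.644e-21)²/(2 × 1.675e-27 kg)
   KE = 2.231e-14 J = 139.218 keV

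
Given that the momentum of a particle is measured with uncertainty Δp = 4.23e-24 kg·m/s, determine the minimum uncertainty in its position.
12.465 pm

Using the Heisenberg uncertainty principle:
ΔxΔp ≥ ℏ/2

The minimum uncertainty in position is:
Δx_min = ℏ/(2Δp)
Δx_min = (1.055e-34 J·s) / (2 × 4.230e-24 kg·m/s)
Δx_min = 1.247e-11 m = 12.465 pm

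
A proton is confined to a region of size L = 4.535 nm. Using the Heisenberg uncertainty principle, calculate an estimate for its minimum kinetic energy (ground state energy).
252.232 neV

Using the uncertainty principle to estimate ground state energy:

1. The position uncertainty is approximately the confinement size:
   Δx ≈ L = 4.535e-09 m

2. From ΔxΔp ≥ ℏ/2, the minimum momentum uncertainty is:
   Δp ≈ ℏ/(2L) = 1.163e-26 kg·m/s

3. The kinetic energy is approximately:
   KE ≈ (Δp)²/(2m) = (1.163e-26)²/(2 × 1.673e-27 kg)
   KE ≈ 4.041e-26 J = 252.232 neV

This is an order-of-magnitude estimate of the ground state energy.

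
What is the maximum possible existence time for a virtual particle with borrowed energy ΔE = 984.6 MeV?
3.343 × 10^-25 s

Using the energy-time uncertainty principle:
ΔEΔt ≥ ℏ/2

For a virtual particle borrowing energy ΔE, the maximum lifetime is:
Δt_max = ℏ/(2ΔE)

Converting energy:
ΔE = 984.6 MeV = 1.578e-10 J

Δt_max = (1.055e-34 J·s) / (2 × 1.578e-10 J)
Δt_max = 3.343e-25 s = 3.343 × 10^-25 s

Virtual particles with higher borrowed energy exist for shorter times.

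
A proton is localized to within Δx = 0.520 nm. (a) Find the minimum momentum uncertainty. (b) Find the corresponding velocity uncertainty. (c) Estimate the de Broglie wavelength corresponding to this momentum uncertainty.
(a) Δp_min = 1.014 × 10^-25 kg·m/s
(b) Δv_min = 60.624 m/s
(c) λ_dB = 6.535 nm

Step-by-step:

(a) From the uncertainty principle:
Δp_min = ℏ/(2Δx) = (1.055e-34 J·s)/(2 × 5.200e-10 m) = 1.014e-25 kg·m/s

(b) The velocity uncertainty:
Δv = Δp/m = (1.014e-25 kg·m/s)/(1.673e-27 kg) = 6.062e+01 m/s = 60.624 m/s

(c) The de Broglie wavelength for this momentum:
λ = h/p = (6.626e-34 J·s)/(1.014e-25 kg·m/s) = 6.535e-09 m = 6.535 nm

Note: The de Broglie wavelength is comparable to the localization size, as expected from wave-particle duality.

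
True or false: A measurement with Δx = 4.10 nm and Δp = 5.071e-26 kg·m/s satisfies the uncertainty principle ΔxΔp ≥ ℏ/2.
Yes, it satisfies the uncertainty principle.

Calculate the product ΔxΔp:
ΔxΔp = (4.100e-09 m) × (5.071e-26 kg·m/s)
ΔxΔp = 2.079e-34 J·s

Compare to the minimum allowed value ℏ/2:
ℏ/2 = 5.273e-35 J·s

Since ΔxΔp = 2.079e-34 J·s ≥ 5.273e-35 J·s = ℏ/2,
the measurement satisfies the uncertainty principle.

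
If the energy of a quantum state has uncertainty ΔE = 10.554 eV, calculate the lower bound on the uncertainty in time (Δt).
31.183 as

Using the energy-time uncertainty principle:
ΔEΔt ≥ ℏ/2

The minimum uncertainty in time is:
Δt_min = ℏ/(2ΔE)
Δt_min = (1.055e-34 J·s) / (2 × 1.691e-18 J)
Δt_min = 3.118e-17 s = 31.183 as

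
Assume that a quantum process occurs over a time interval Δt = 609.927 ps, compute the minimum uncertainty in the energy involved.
539.583 neV

Using the energy-time uncertainty principle:
ΔEΔt ≥ ℏ/2

The minimum uncertainty in energy is:
ΔE_min = ℏ/(2Δt)
ΔE_min = (1.055e-34 J·s) / (2 × 6.099e-10 s)
ΔE_min = 8.645e-26 J = 539.583 neV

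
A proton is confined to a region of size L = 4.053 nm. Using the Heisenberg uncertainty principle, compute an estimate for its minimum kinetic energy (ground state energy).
315.792 neV

Using the uncertainty principle to estimate ground state energy:

1. The position uncertainty is approximately the confinement size:
   Δx ≈ L = 4.053e-09 m

2. From ΔxΔp ≥ ℏ/2, the minimum momentum uncertainty is:
   Δp ≈ ℏ/(2L) = 1.301e-26 kg·m/s

3. The kinetic energy is approximately:
   KE ≈ (Δp)²/(2m) = (1.301e-26)²/(2 × 1.673e-27 kg)
   KE ≈ 5.060e-26 J = 315.792 neV

This is an order-of-magnitude estimate of the ground state energy.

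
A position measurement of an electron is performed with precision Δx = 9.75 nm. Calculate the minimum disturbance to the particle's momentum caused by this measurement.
5.408 × 10^-27 kg·m/s

The uncertainty principle implies that measuring position disturbs momentum:
ΔxΔp ≥ ℏ/2

When we measure position with precision Δx, we necessarily introduce a momentum uncertainty:
Δp ≥ ℏ/(2Δx)
Δp_min = (1.055e-34 J·s) / (2 × 9.750e-09 m)
Δp_min = 5.408e-27 kg·m/s

The more precisely we measure position, the greater the momentum disturbance.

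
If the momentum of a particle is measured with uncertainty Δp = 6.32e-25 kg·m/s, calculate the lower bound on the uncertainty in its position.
83.431 pm

Using the Heisenberg uncertainty principle:
ΔxΔp ≥ ℏ/2

The minimum uncertainty in position is:
Δx_min = ℏ/(2Δp)
Δx_min = (1.055e-34 J·s) / (2 × 6.320e-25 kg·m/s)
Δx_min = 8.343e-11 m = 83.431 pm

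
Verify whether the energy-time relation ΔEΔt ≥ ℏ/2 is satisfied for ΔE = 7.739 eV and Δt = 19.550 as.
No, it violates the uncertainty relation.

Calculate the product ΔEΔt:
ΔE = 7.739 eV = 1.240e-18 J
ΔEΔt = (1.240e-18 J) × (1.955e-17 s)
ΔEΔt = 2.424e-35 J·s

Compare to the minimum allowed value ℏ/2:
ℏ/2 = 5.273e-35 J·s

Since ΔEΔt = 2.424e-35 J·s < 5.273e-35 J·s = ℏ/2,
this violates the uncertainty relation.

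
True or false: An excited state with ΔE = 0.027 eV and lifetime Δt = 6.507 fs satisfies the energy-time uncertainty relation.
No, it violates the uncertainty relation.

Calculate the product ΔEΔt:
ΔE = 0.027 eV = 4.326e-21 J
ΔEΔt = (4.326e-21 J) × (6.507e-15 s)
ΔEΔt = 2.815e-35 J·s

Compare to the minimum allowed value ℏ/2:
ℏ/2 = 5.273e-35 J·s

Since ΔEΔt = 2.815e-35 J·s < 5.273e-35 J·s = ℏ/2,
this violates the uncertainty relation.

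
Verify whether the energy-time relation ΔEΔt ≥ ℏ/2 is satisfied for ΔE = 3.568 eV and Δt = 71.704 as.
No, it violates the uncertainty relation.

Calculate the product ΔEΔt:
ΔE = 3.568 eV = 5.717e-19 J
ΔEΔt = (5.717e-19 J) × (7.170e-17 s)
ΔEΔt = 4.099e-35 J·s

Compare to the minimum allowed value ℏ/2:
ℏ/2 = 5.273e-35 J·s

Since ΔEΔt = 4.099e-35 J·s < 5.273e-35 J·s = ℏ/2,
this violates the uncertainty relation.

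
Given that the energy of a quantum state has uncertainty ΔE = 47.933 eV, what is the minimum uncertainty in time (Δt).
6.866 as

Using the energy-time uncertainty principle:
ΔEΔt ≥ ℏ/2

The minimum uncertainty in time is:
Δt_min = ℏ/(2ΔE)
Δt_min = (1.055e-34 J·s) / (2 × 7.680e-18 J)
Δt_min = 6.866e-18 s = 6.866 as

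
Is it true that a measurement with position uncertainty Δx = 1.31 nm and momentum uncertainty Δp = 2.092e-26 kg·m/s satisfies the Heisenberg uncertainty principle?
No, it violates the uncertainty principle (impossible measurement).

Calculate the product ΔxΔp:
ΔxΔp = (1.310e-09 m) × (2.092e-26 kg·m/s)
ΔxΔp = 2.741e-35 J·s

Compare to the minimum allowed value ℏ/2:
ℏ/2 = 5.273e-35 J·s

Since ΔxΔp = 2.741e-35 J·s < 5.273e-35 J·s = ℏ/2,
the measurement violates the uncertainty principle.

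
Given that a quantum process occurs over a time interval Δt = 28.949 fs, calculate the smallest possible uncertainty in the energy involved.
11.368 meV

Using the energy-time uncertainty principle:
ΔEΔt ≥ ℏ/2

The minimum uncertainty in energy is:
ΔE_min = ℏ/(2Δt)
ΔE_min = (1.055e-34 J·s) / (2 × 2.895e-14 s)
ΔE_min = 1.821e-21 J = 11.368 meV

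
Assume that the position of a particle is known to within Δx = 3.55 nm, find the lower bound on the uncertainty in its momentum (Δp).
1.485 × 10^-26 kg·m/s

Using the Heisenberg uncertainty principle:
ΔxΔp ≥ ℏ/2

The minimum uncertainty in momentum is:
Δp_min = ℏ/(2Δx)
Δp_min = (1.055e-34 J·s) / (2 × 3.550e-09 m)
Δp_min = 1.485e-26 kg·m/s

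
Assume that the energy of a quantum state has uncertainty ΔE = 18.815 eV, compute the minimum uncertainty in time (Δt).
17.492 as

Using the energy-time uncertainty principle:
ΔEΔt ≥ ℏ/2

The minimum uncertainty in time is:
Δt_min = ℏ/(2ΔE)
Δt_min = (1.055e-34 J·s) / (2 × 3.014e-18 J)
Δt_min = 1.749e-17 s = 17.492 as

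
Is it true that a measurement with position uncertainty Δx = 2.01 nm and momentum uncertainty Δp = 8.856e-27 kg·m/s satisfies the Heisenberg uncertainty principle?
No, it violates the uncertainty principle (impossible measurement).

Calculate the product ΔxΔp:
ΔxΔp = (2.010e-09 m) × (8.856e-27 kg·m/s)
ΔxΔp = 1.780e-35 J·s

Compare to the minimum allowed value ℏ/2:
ℏ/2 = 5.273e-35 J·s

Since ΔxΔp = 1.780e-35 J·s < 5.273e-35 J·s = ℏ/2,
the measurement violates the uncertainty principle.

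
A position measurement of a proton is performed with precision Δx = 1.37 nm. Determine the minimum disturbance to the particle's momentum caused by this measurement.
3.849 × 10^-26 kg·m/s

The uncertainty principle implies that measuring position disturbs momentum:
ΔxΔp ≥ ℏ/2

When we measure position with precision Δx, we necessarily introduce a momentum uncertainty:
Δp ≥ ℏ/(2Δx)
Δp_min = (1.055e-34 J·s) / (2 × 1.370e-09 m)
Δp_min = 3.849e-26 kg·m/s

The more precisely we measure position, the greater the momentum disturbance.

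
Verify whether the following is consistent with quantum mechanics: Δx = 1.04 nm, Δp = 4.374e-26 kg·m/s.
No, it violates the uncertainty principle (impossible measurement).

Calculate the product ΔxΔp:
ΔxΔp = (1.040e-09 m) × (4.374e-26 kg·m/s)
ΔxΔp = 4.549e-35 J·s

Compare to the minimum allowed value ℏ/2:
ℏ/2 = 5.273e-35 J·s

Since ΔxΔp = 4.549e-35 J·s < 5.273e-35 J·s = ℏ/2,
the measurement violates the uncertainty principle.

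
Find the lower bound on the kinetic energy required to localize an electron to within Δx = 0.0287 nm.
11.564 eV

Localizing a particle requires giving it sufficient momentum uncertainty:

1. From uncertainty principle: Δp ≥ ℏ/(2Δx)
   Δp_min = (1.055e-34 J·s) / (2 × 2.870e-11 m)
   Δp_min = 1.837e-24 kg·m/s

2. This momentum uncertainty corresponds to kinetic energy:
   KE ≈ (Δp)²/(2m) = (1.837e-24)²/(2 × 9.109e-31 kg)
   KE = 1.853e-18 J = 11.564 eV

Tighter localization requires more energy.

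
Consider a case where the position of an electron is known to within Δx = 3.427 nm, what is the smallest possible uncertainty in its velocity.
16.891 km/s

Using the Heisenberg uncertainty principle and Δp = mΔv:
ΔxΔp ≥ ℏ/2
Δx(mΔv) ≥ ℏ/2

The minimum uncertainty in velocity is:
Δv_min = ℏ/(2mΔx)
Δv_min = (1.055e-34 J·s) / (2 × 9.109e-31 kg × 3.427e-09 m)
Δv_min = 1.689e+04 m/s = 16.891 km/s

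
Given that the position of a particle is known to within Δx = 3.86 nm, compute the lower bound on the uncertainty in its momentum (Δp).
1.366 × 10^-26 kg·m/s

Using the Heisenberg uncertainty principle:
ΔxΔp ≥ ℏ/2

The minimum uncertainty in momentum is:
Δp_min = ℏ/(2Δx)
Δp_min = (1.055e-34 J·s) / (2 × 3.860e-09 m)
Δp_min = 1.366e-26 kg·m/s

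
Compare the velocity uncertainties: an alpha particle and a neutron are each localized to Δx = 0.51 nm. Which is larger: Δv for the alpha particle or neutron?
The neutron has the larger minimum velocity uncertainty, by a ratio of 4.0.

For both particles, Δp_min = ℏ/(2Δx) = 1.034e-25 kg·m/s (same for both).

The velocity uncertainty is Δv = Δp/m:
- alpha particle: Δv = 1.034e-25 / 6.645e-27 = 1.556e+01 m/s = 15.560 m/s
- neutron: Δv = 1.034e-25 / 1.675e-27 = 6.173e+01 m/s = 61.728 m/s

Ratio: 6.173e+01 / 1.556e+01 = 4.0

The lighter particle has larger velocity uncertainty because Δv ∝ 1/m.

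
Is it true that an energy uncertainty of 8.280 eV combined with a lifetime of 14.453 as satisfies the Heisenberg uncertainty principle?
No, it violates the uncertainty relation.

Calculate the product ΔEΔt:
ΔE = 8.280 eV = 1.327e-18 J
ΔEΔt = (1.327e-18 J) × (1.445e-17 s)
ΔEΔt = 1.917e-35 J·s

Compare to the minimum allowed value ℏ/2:
ℏ/2 = 5.273e-35 J·s

Since ΔEΔt = 1.917e-35 J·s < 5.273e-35 J·s = ℏ/2,
this violates the uncertainty relation.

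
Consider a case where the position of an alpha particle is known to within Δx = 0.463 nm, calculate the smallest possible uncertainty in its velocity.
17.139 m/s

Using the Heisenberg uncertainty principle and Δp = mΔv:
ΔxΔp ≥ ℏ/2
Δx(mΔv) ≥ ℏ/2

The minimum uncertainty in velocity is:
Δv_min = ℏ/(2mΔx)
Δv_min = (1.055e-34 J·s) / (2 × 6.645e-27 kg × 4.630e-10 m)
Δv_min = 1.714e+01 m/s = 17.139 m/s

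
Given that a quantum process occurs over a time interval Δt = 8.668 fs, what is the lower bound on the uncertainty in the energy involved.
37.968 meV

Using the energy-time uncertainty principle:
ΔEΔt ≥ ℏ/2

The minimum uncertainty in energy is:
ΔE_min = ℏ/(2Δt)
ΔE_min = (1.055e-34 J·s) / (2 × 8.668e-15 s)
ΔE_min = 6.083e-21 J = 37.968 meV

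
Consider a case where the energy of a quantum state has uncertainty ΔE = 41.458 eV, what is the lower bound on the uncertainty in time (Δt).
7.938 as

Using the energy-time uncertainty principle:
ΔEΔt ≥ ℏ/2

The minimum uncertainty in time is:
Δt_min = ℏ/(2ΔE)
Δt_min = (1.055e-34 J·s) / (2 × 6.642e-18 J)
Δt_min = 7.938e-18 s = 7.938 as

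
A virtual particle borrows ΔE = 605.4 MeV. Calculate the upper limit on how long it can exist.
5.436 × 10^-25 s

Using the energy-time uncertainty principle:
ΔEΔt ≥ ℏ/2

For a virtual particle borrowing energy ΔE, the maximum lifetime is:
Δt_max = ℏ/(2ΔE)

Converting energy:
ΔE = 605.4 MeV = 9.700e-11 J

Δt_max = (1.055e-34 J·s) / (2 × 9.700e-11 J)
Δt_max = 5.436e-25 s = 5.436 × 10^-25 s

Virtual particles with higher borrowed energy exist for shorter times.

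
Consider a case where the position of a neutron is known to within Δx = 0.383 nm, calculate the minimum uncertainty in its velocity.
82.196 m/s

Using the Heisenberg uncertainty principle and Δp = mΔv:
ΔxΔp ≥ ℏ/2
Δx(mΔv) ≥ ℏ/2

The minimum uncertainty in velocity is:
Δv_min = ℏ/(2mΔx)
Δv_min = (1.055e-34 J·s) / (2 × 1.675e-27 kg × 3.830e-10 m)
Δv_min = 8.220e+01 m/s = 82.196 m/s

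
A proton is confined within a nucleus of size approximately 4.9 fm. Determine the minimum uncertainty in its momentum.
1.076 × 10^-20 kg·m/s

Using the Heisenberg uncertainty principle:
ΔxΔp ≥ ℏ/2

With Δx ≈ L = 4.900e-15 m (the confinement size):
Δp_min = ℏ/(2Δx)
Δp_min = (1.055e-34 J·s) / (2 × 4.900e-15 m)
Δp_min = 1.076e-20 kg·m/s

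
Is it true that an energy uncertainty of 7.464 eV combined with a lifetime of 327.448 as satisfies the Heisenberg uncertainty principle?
Yes, it satisfies the uncertainty relation.

Calculate the product ΔEΔt:
ΔE = 7.464 eV = 1.196e-18 J
ΔEΔt = (1.196e-18 J) × (3.274e-16 s)
ΔEΔt = 3.916e-34 J·s

Compare to the minimum allowed value ℏ/2:
ℏ/2 = 5.273e-35 J·s

Since ΔEΔt = 3.916e-34 J·s ≥ 5.273e-35 J·s = ℏ/2,
this satisfies the uncertainty relation.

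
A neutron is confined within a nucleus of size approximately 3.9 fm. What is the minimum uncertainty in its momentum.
1.352 × 10^-20 kg·m/s

Using the Heisenberg uncertainty principle:
ΔxΔp ≥ ℏ/2

With Δx ≈ L = 3.900e-15 m (the confinement size):
Δp_min = ℏ/(2Δx)
Δp_min = (1.055e-34 J·s) / (2 × 3.900e-15 m)
Δp_min = 1.352e-20 kg·m/s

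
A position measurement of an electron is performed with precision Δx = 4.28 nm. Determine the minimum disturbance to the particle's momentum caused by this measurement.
1.232 × 10^-26 kg·m/s

The uncertainty principle implies that measuring position disturbs momentum:
ΔxΔp ≥ ℏ/2

When we measure position with precision Δx, we necessarily introduce a momentum uncertainty:
Δp ≥ ℏ/(2Δx)
Δp_min = (1.055e-34 J·s) / (2 × 4.280e-09 m)
Δp_min = 1.232e-26 kg·m/s

The more precisely we measure position, the greater the momentum disturbance.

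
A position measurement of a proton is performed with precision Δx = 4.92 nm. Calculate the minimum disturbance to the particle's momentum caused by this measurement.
1.072 × 10^-26 kg·m/s

The uncertainty principle implies that measuring position disturbs momentum:
ΔxΔp ≥ ℏ/2

When we measure position with precision Δx, we necessarily introduce a momentum uncertainty:
Δp ≥ ℏ/(2Δx)
Δp_min = (1.055e-34 J·s) / (2 × 4.920e-09 m)
Δp_min = 1.072e-26 kg·m/s

The more precisely we measure position, the greater the momentum disturbance.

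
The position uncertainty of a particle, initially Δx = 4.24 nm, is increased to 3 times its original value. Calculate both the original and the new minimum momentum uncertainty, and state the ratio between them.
Original Δp_min = 1.244 × 10^-26 kg·m/s; new Δp'_min = 4.145 × 10^-27 kg·m/s; ratio Δp'_min/Δp_min = 1/3.

From the uncertainty principle ΔxΔp ≥ ℏ/2, the minimum momentum uncertainty is Δp_min = ℏ/(2Δx).

Original (Δx = 4.24 nm = 4.240e-09 m):
Δp_min = (1.055e-34 J·s)/(2 × 4.240e-09 m) = 1.244e-26 kg·m/s

When Δx → 3Δx:
Δp'_min = ℏ/(2 × 3Δx) = (1/3) × ℏ/(2Δx) = (1/3) × Δp_min
Δp'_min = 1/3 × 1.244e-26 kg·m/s = 4.145e-27 kg·m/s

Since Δp_min ∝ 1/Δx, when Δx is increased to 3 times its original value, Δp_min decreases to 1/3 of its original value.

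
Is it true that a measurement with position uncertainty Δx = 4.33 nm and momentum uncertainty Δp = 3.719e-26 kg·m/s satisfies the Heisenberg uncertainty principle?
Yes, it satisfies the uncertainty principle.

Calculate the product ΔxΔp:
ΔxΔp = (4.330e-09 m) × (3.719e-26 kg·m/s)
ΔxΔp = 1.610e-34 J·s

Compare to the minimum allowed value ℏ/2:
ℏ/2 = 5.273e-35 J·s

Since ΔxΔp = 1.610e-34 J·s ≥ 5.273e-35 J·s = ℏ/2,
the measurement satisfies the uncertainty principle.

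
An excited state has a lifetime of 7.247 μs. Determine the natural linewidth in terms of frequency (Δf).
10.981 kHz

Using the energy-time uncertainty principle and E = hf:
ΔEΔt ≥ ℏ/2
hΔf·Δt ≥ ℏ/2

The minimum frequency uncertainty is:
Δf = ℏ/(2hτ) = 1/(4πτ)
Δf = 1/(4π × 7.247e-06 s)
Δf = 1.098e+04 Hz = 10.981 kHz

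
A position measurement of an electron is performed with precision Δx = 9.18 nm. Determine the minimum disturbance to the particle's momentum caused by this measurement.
5.744 × 10^-27 kg·m/s

The uncertainty principle implies that measuring position disturbs momentum:
ΔxΔp ≥ ℏ/2

When we measure position with precision Δx, we necessarily introduce a momentum uncertainty:
Δp ≥ ℏ/(2Δx)
Δp_min = (1.055e-34 J·s) / (2 × 9.180e-09 m)
Δp_min = 5.744e-27 kg·m/s

The more precisely we measure position, the greater the momentum disturbance.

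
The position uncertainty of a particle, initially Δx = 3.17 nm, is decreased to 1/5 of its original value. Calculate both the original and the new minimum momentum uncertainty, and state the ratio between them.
Original Δp_min = 1.663 × 10^-26 kg·m/s; new Δp'_min = 8.317 × 10^-26 kg·m/s; ratio Δp'_min/Δp_min = 5.

From the uncertainty principle ΔxΔp ≥ ℏ/2, the minimum momentum uncertainty is Δp_min = ℏ/(2Δx).

Original (Δx = 3.17 nm = 3.170e-09 m):
Δp_min = (1.055e-34 J·s)/(2 × 3.170e-09 m) = 1.663e-26 kg·m/s

When Δx → (1/5)Δx:
Δp'_min = ℏ/(2 × (1/5)Δx) = 5 × ℏ/(2Δx) = 5 × Δp_min
Δp'_min = 5 × 1.663e-26 kg·m/s = 8.317e-26 kg·m/s

Since Δp_min ∝ 1/Δx, when Δx is decreased to 1/5 of its original value, Δp_min increases to 5 times its original value.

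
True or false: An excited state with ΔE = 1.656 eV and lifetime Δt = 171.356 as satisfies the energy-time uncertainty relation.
No, it violates the uncertainty relation.

Calculate the product ΔEΔt:
ΔE = 1.656 eV = 2.653e-19 J
ΔEΔt = (2.653e-19 J) × (1.714e-16 s)
ΔEΔt = 4.546e-35 J·s

Compare to the minimum allowed value ℏ/2:
ℏ/2 = 5.273e-35 J·s

Since ΔEΔt = 4.546e-35 J·s < 5.273e-35 J·s = ℏ/2,
this violates the uncertainty relation.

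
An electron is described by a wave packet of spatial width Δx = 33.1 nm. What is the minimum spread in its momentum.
1.593 × 10^-27 kg·m/s

For a wave packet, the spatial width Δx and momentum spread Δp are related by the uncertainty principle:
ΔxΔp ≥ ℏ/2

The minimum momentum spread is:
Δp_min = ℏ/(2Δx)
Δp_min = (1.055e-34 J·s) / (2 × 3.310e-08 m)
Δp_min = 1.593e-27 kg·m/s

A wave packet cannot have both a well-defined position and well-defined momentum.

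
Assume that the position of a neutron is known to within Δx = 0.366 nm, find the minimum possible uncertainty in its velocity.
86.014 m/s

Using the Heisenberg uncertainty principle and Δp = mΔv:
ΔxΔp ≥ ℏ/2
Δx(mΔv) ≥ ℏ/2

The minimum uncertainty in velocity is:
Δv_min = ℏ/(2mΔx)
Δv_min = (1.055e-34 J·s) / (2 × 1.675e-27 kg × 3.660e-10 m)
Δv_min = 8.601e+01 m/s = 86.014 m/s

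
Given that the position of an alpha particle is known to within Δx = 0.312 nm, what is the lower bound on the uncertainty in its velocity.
25.434 m/s

Using the Heisenberg uncertainty principle and Δp = mΔv:
ΔxΔp ≥ ℏ/2
Δx(mΔv) ≥ ℏ/2

The minimum uncertainty in velocity is:
Δv_min = ℏ/(2mΔx)
Δv_min = (1.055e-34 J·s) / (2 × 6.645e-27 kg × 3.120e-10 m)
Δv_min = 2.543e+01 m/s = 25.434 m/s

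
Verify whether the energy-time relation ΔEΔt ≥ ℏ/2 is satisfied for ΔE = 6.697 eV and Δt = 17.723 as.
No, it violates the uncertainty relation.

Calculate the product ΔEΔt:
ΔE = 6.697 eV = 1.073e-18 J
ΔEΔt = (1.073e-18 J) × (1.772e-17 s)
ΔEΔt = 1.902e-35 J·s

Compare to the minimum allowed value ℏ/2:
ℏ/2 = 5.273e-35 J·s

Since ΔEΔt = 1.902e-35 J·s < 5.273e-35 J·s = ℏ/2,
this violates the uncertainty relation.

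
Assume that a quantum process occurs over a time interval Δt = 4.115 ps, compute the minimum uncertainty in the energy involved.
79.977 μeV

Using the energy-time uncertainty principle:
ΔEΔt ≥ ℏ/2

The minimum uncertainty in energy is:
ΔE_min = ℏ/(2Δt)
ΔE_min = (1.055e-34 J·s) / (2 × 4.115e-12 s)
ΔE_min = 1.281e-23 J = 79.977 μeV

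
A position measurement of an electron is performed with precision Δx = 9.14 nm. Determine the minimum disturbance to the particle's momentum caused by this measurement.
5.769 × 10^-27 kg·m/s

The uncertainty principle implies that measuring position disturbs momentum:
ΔxΔp ≥ ℏ/2

When we measure position with precision Δx, we necessarily introduce a momentum uncertainty:
Δp ≥ ℏ/(2Δx)
Δp_min = (1.055e-34 J·s) / (2 × 9.140e-09 m)
Δp_min = 5.769e-27 kg·m/s

The more precisely we measure position, the greater the momentum disturbance.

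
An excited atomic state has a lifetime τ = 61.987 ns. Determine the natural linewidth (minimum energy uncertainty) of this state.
5.309 neV

Using the energy-time uncertainty principle:
ΔEΔt ≥ ℏ/2

The lifetime τ represents the time uncertainty Δt.
The natural linewidth (minimum energy uncertainty) is:

ΔE = ℏ/(2τ)
ΔE = (1.055e-34 J·s) / (2 × 6.199e-08 s)
ΔE = 8.506e-28 J = 5.309 neV

This natural linewidth limits the precision of spectroscopic measurements.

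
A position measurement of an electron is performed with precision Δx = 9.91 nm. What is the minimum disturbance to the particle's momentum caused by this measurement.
5.321 × 10^-27 kg·m/s

The uncertainty principle implies that measuring position disturbs momentum:
ΔxΔp ≥ ℏ/2

When we measure position with precision Δx, we necessarily introduce a momentum uncertainty:
Δp ≥ ℏ/(2Δx)
Δp_min = (1.055e-34 J·s) / (2 × 9.910e-09 m)
Δp_min = 5.321e-27 kg·m/s

The more precisely we measure position, the greater the momentum disturbance.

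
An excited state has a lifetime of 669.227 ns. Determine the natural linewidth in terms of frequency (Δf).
118.910 kHz

Using the energy-time uncertainty principle and E = hf:
ΔEΔt ≥ ℏ/2
hΔf·Δt ≥ ℏ/2

The minimum frequency uncertainty is:
Δf = ℏ/(2hτ) = 1/(4πτ)
Δf = 1/(4π × 6.692e-07 s)
Δf = 1.189e+05 Hz = 118.910 kHz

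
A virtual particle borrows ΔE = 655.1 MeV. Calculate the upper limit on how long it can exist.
5.024 × 10^-25 s

Using the energy-time uncertainty principle:
ΔEΔt ≥ ℏ/2

For a virtual particle borrowing energy ΔE, the maximum lifetime is:
Δt_max = ℏ/(2ΔE)

Converting energy:
ΔE = 655.1 MeV = 1.050e-10 J

Δt_max = (1.055e-34 J·s) / (2 × 1.050e-10 J)
Δt_max = 5.024e-25 s = 5.024 × 10^-25 s

Virtual particles with higher borrowed energy exist for shorter times.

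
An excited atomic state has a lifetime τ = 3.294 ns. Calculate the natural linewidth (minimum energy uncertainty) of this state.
99.911 neV

Using the energy-time uncertainty principle:
ΔEΔt ≥ ℏ/2

The lifetime τ represents the time uncertainty Δt.
The natural linewidth (minimum energy uncertainty) is:

ΔE = ℏ/(2τ)
ΔE = (1.055e-34 J·s) / (2 × 3.294e-09 s)
ΔE = 1.601e-26 J = 99.911 neV

This natural linewidth limits the precision of spectroscopic measurements.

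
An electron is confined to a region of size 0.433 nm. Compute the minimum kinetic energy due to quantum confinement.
50.803 meV

Using the uncertainty principle:

1. Position uncertainty: Δx ≈ 4.330e-10 m
2. Minimum momentum uncertainty: Δp = ℏ/(2Δx) = 1.218e-25 kg·m/s
3. Minimum kinetic energy:
   KE = (Δp)²/(2m) = (1.218e-25)²/(2 × 9.109e-31 kg)
   KE = 8.139e-21 J = 50.803 meV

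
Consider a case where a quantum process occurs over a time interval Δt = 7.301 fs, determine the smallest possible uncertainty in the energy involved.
45.077 meV

Using the energy-time uncertainty principle:
ΔEΔt ≥ ℏ/2

The minimum uncertainty in energy is:
ΔE_min = ℏ/(2Δt)
ΔE_min = (1.055e-34 J·s) / (2 × 7.301e-15 s)
ΔE_min = 7.222e-21 J = 45.077 meV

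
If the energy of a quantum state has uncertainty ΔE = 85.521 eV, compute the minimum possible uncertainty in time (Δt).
3.848 as

Using the energy-time uncertainty principle:
ΔEΔt ≥ ℏ/2

The minimum uncertainty in time is:
Δt_min = ℏ/(2ΔE)
Δt_min = (1.055e-34 J·s) / (2 × 1.370e-17 J)
Δt_min = 3.848e-18 s = 3.848 as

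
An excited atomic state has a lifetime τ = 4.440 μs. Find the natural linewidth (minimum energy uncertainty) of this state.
74.123 peV

Using the energy-time uncertainty principle:
ΔEΔt ≥ ℏ/2

The lifetime τ represents the time uncertainty Δt.
The natural linewidth (minimum energy uncertainty) is:

ΔE = ℏ/(2τ)
ΔE = (1.055e-34 J·s) / (2 × 4.440e-06 s)
ΔE = 1.188e-29 J = 74.123 peV

This natural linewidth limits the precision of spectroscopic measurements.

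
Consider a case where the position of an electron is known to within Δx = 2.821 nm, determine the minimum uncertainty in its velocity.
20.519 km/s

Using the Heisenberg uncertainty principle and Δp = mΔv:
ΔxΔp ≥ ℏ/2
Δx(mΔv) ≥ ℏ/2

The minimum uncertainty in velocity is:
Δv_min = ℏ/(2mΔx)
Δv_min = (1.055e-34 J·s) / (2 × 9.109e-31 kg × 2.821e-09 m)
Δv_min = 2.052e+04 m/s = 20.519 km/s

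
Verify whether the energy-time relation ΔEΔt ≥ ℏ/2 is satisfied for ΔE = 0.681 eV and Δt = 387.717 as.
No, it violates the uncertainty relation.

Calculate the product ΔEΔt:
ΔE = 0.681 eV = 1.091e-19 J
ΔEΔt = (1.091e-19 J) × (3.877e-16 s)
ΔEΔt = 4.230e-35 J·s

Compare to the minimum allowed value ℏ/2:
ℏ/2 = 5.273e-35 J·s

Since ΔEΔt = 4.230e-35 J·s < 5.273e-35 J·s = ℏ/2,
this violates the uncertainty relation.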